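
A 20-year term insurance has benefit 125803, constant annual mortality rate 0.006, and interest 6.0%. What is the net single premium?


NSP = benefit * sum_{k=0}^{n-1} k_p_x * q * v^(k+1)
With constant q=0.006, v=0.943396
Sum = 0.065778
NSP = 125803 * 0.065778
= 8275.0235


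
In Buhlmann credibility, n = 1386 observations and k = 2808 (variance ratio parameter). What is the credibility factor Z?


Z = n / (n + k)
= 1386 / (1386 + 2808)
= 1386 / 4194
= 0.3305


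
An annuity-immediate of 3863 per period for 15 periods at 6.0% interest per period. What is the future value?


FV = PMT * ((1+i)^n - 1) / i
= 3863 * ((1.06)^15 - 1) / 0.06
= 3863 * (2.396558 - 1) / 0.06
= 89915.0717


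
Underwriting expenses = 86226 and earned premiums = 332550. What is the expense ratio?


Expense ratio = expenses / premiums
= 86226 / 332550
= 0.2593


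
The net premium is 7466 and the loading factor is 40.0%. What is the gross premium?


Gross = net * (1 + loading)
= 7466 * (1 + 0.4)
= 7466 * 1.4
= 10452.4


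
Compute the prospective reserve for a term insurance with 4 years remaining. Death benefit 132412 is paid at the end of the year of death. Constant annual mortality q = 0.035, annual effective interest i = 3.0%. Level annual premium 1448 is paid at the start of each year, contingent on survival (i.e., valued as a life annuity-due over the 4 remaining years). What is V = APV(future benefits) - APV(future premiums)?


v = 1/(1+i) = 0.970874
APV(future benefits) per unit = sum_{k=0}^{3} k_p_x * q * v^(k+1) = 0.123589
APV(future benefits) = 132412 * 0.123589 = 16364.6219
Life annuity-due factor ä_{x:4} = sum_{k=0}^{3} k_p_x * v^k = 3.637038
APV(future premiums) = 1448 * 3.637038 = 5266.4307
V = 16364.6219 - 5266.4307
= 11098.1912


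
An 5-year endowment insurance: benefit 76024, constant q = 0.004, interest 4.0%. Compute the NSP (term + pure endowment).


Term component = 1343.4163
Pure endowment = 5_p_x * v^5 * benefit = 0.980159 * 0.821927 * 76024 = 61246.4205
NSP = 62589.8368


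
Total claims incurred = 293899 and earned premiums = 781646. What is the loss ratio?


Loss ratio = claims / premiums
= 293899 / 781646
= 0.376


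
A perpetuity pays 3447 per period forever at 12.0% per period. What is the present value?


PV = PMT / i
= 3447 / 0.12
= 28725.0


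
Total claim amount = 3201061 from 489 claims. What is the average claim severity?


severity = total / number
= 3201061 / 489
= 6546.137


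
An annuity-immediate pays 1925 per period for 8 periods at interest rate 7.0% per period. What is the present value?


PV = PMT * (1 - (1+i)^(-n)) / i
= 1925 * (1 - (1+0.07)^(-8)) / 0.07
= 1925 * (1 - 0.582009) / 0.07
= 1925 * 5.971299
= 11494.7496


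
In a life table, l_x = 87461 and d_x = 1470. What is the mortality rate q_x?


q_x = d_x / l_x
= 1470 / 87461
= 0.0168


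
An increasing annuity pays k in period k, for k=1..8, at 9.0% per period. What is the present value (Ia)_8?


(Ia)_n = sum_{k=1}^{n} k * v^k, v = 1/(1+i)
v = 0.917431
Sum computed term by term:
(Ia)_8 = 22.4225


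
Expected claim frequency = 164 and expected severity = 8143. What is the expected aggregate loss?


E[S] = E[N] * E[X]
= 164 * 8143
= 1.3355e+06


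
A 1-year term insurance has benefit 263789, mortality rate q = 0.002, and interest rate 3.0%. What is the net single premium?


NSP = benefit * q * v
v = 1/(1+i) = 0.970874
NSP = 263789 * 0.002 * 0.970874
= 512.2117


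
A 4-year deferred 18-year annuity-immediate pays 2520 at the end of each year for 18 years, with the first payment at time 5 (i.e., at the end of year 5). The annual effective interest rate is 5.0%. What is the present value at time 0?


PV at time 4 of the 18-year annuity-immediate:
a_n = 2520 * (1-(1+0.05)^(-18))/0.05 = 29457.759
Discount back 4 years to time 0:
PV = 29457.759 * (1+0.05)^(-4)
= 29457.759 * 0.822702
= 24234.9712


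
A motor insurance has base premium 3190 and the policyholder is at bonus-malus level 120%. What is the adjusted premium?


adjusted = base * BM_level / 100
= 3190 * 120 / 100
= 3190 * 1.2
= 3828.0


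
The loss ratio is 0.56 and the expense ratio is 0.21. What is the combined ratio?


Combined ratio = loss ratio + expense ratio
= 0.56 + 0.21
= 0.77


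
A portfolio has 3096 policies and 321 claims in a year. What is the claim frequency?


frequency = claims / policies
= 321 / 3096
= 0.1037


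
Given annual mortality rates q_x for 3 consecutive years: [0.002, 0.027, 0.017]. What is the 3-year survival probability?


p_k = 1 - q_k for each year
Survival = product of (1 - q_k)
= 0.998 * 0.973 * 0.983
= 0.9545


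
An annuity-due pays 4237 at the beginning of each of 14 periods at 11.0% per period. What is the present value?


PV_due = PMT * (1-(1+i)^(-n))/i * (1+i)
PV_immediate = 29582.163
PV_due = 29582.163 * 1.11
= 32836.2009


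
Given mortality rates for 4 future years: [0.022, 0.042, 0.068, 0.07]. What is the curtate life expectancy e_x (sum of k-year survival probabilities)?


e_x = sum_{k=1}^{n} k_p_x
k_p_x values:
  1_p_x = 0.978
  2_p_x = 0.936924
  3_p_x = 0.873213
  4_p_x = 0.812088
e_x = 3.6002


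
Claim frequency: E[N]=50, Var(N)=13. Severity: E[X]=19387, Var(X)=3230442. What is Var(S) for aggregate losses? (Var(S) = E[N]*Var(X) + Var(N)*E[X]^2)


Var(S) = E[N]*Var(X) + Var(N)*E[X]^2
= 50*3230442 + 13*19387^2
= 161522100 + 4886124997
= 5.0476e+09


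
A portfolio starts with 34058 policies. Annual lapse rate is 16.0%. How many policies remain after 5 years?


remaining = initial * (1 - lapse)^years
= 34058 * (1 - 0.16)^5
= 34058 * 0.418212
= 14243.4623


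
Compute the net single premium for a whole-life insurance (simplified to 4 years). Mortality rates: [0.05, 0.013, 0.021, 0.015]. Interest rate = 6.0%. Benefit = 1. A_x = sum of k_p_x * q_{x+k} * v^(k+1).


v = 0.943396
Year 0: k_p_x=1.0, q=0.05, term=0.04717
Year 1: k_p_x=0.95, q=0.013, term=0.010991
Year 2: k_p_x=0.93765, q=0.021, term=0.016533
Year 3: k_p_x=0.917959, q=0.015, term=0.010907
A_x = 0.0856


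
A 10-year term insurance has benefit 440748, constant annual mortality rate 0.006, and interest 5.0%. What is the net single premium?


NSP = benefit * sum_{k=0}^{n-1} k_p_x * q * v^(k+1)
With constant q=0.006, v=0.952381
Sum = 0.045208
NSP = 440748 * 0.045208
= 19925.4024


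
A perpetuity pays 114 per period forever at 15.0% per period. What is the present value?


PV = PMT / i
= 114 / 0.15
= 760.0


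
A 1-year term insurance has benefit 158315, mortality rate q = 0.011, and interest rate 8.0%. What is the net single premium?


NSP = benefit * q * v
v = 1/(1+i) = 0.925926
NSP = 158315 * 0.011 * 0.925926
= 1612.4676


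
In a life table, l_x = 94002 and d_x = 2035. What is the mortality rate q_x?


q_x = d_x / l_x
= 2035 / 94002
= 0.0216


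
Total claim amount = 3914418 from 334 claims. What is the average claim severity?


severity = total / number
= 3914418 / 334
= 11719.8144


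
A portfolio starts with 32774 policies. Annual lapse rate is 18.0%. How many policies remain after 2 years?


remaining = initial * (1 - lapse)^years
= 32774 * (1 - 0.18)^2
= 32774 * 0.6724
= 22037.2376


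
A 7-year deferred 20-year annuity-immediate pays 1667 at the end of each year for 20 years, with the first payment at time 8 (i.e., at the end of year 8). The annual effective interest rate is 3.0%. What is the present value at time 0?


PV at time 7 of the 20-year annuity-immediate:
a_n = 1667 * (1-(1+0.03)^(-20))/0.03 = 24800.7506
Discount back 7 years to time 0:
PV = 24800.7506 * (1+0.03)^(-7)
= 24800.7506 * 0.813092
= 20165.2798


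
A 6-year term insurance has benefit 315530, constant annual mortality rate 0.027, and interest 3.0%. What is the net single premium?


NSP = benefit * sum_{k=0}^{n-1} k_p_x * q * v^(k+1)
With constant q=0.027, v=0.970874
Sum = 0.137062
NSP = 315530 * 0.137062
= 43247.2134


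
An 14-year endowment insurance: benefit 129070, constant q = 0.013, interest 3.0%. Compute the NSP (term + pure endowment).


Term component = 17541.9086
Pure endowment = 14_p_x * v^14 * benefit = 0.832607 * 0.661118 * 129070 = 71046.764
NSP = 88588.6725


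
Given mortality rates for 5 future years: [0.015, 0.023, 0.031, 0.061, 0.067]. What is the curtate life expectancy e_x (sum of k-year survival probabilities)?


e_x = sum_{k=1}^{n} k_p_x
k_p_x values:
  1_p_x = 0.985
  2_p_x = 0.962345
  3_p_x = 0.932512
  4_p_x = 0.875629
  5_p_x = 0.816962
e_x = 4.5724


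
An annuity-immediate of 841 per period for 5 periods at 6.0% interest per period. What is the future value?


FV = PMT * ((1+i)^n - 1) / i
= 841 * ((1.06)^5 - 1) / 0.06
= 841 * (1.338226 - 1) / 0.06
= 4740.7952


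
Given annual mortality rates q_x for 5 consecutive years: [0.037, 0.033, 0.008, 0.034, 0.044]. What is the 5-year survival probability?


p_k = 1 - q_k for each year
Survival = product of (1 - q_k)
= 0.963 * 0.967 * 0.992 * 0.966 * 0.956
= 0.8531


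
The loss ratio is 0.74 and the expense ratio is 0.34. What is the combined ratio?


Combined ratio = loss ratio + expense ratio
= 0.74 + 0.34
= 1.08


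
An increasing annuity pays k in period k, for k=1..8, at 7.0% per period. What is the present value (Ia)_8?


(Ia)_n = sum_{k=1}^{n} k * v^k, v = 1/(1+i)
v = 0.934579
Sum computed term by term:
(Ia)_8 = 24.7602


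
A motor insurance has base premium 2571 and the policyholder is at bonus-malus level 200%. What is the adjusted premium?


adjusted = base * BM_level / 100
= 2571 * 200 / 100
= 2571 * 2.0
= 5142.0


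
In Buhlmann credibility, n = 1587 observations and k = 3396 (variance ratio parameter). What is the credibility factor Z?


Z = n / (n + k)
= 1587 / (1587 + 3396)
= 1587 / 4983
= 0.3185


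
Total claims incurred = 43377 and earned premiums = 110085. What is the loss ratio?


Loss ratio = claims / premiums
= 43377 / 110085
= 0.394


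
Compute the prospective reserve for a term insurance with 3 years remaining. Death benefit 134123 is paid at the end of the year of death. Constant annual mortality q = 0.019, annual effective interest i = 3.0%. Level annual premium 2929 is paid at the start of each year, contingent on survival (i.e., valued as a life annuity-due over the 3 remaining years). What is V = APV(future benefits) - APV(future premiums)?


v = 1/(1+i) = 0.970874
APV(future benefits) per unit = sum_{k=0}^{2} k_p_x * q * v^(k+1) = 0.052749
APV(future benefits) = 134123 * 0.052749 = 7074.8385
Life annuity-due factor ä_{x:3} = sum_{k=0}^{2} k_p_x * v^k = 2.859545
APV(future premiums) = 2929 * 2.859545 = 8375.6065
V = 7074.8385 - 8375.6065
= -1300.768


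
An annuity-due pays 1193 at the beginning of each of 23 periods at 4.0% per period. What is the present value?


PV_due = PMT * (1-(1+i)^(-n))/i * (1+i)
PV_immediate = 17724.2121
PV_due = 17724.2121 * 1.04
= 18433.1806


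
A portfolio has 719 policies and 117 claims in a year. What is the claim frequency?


frequency = claims / policies
= 117 / 719
= 0.1627


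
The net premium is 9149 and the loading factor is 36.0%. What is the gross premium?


Gross = net * (1 + loading)
= 9149 * (1 + 0.36)
= 9149 * 1.36
= 12442.64


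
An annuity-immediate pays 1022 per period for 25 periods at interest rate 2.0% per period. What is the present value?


PV = PMT * (1 - (1+i)^(-n)) / i
= 1022 * (1 - (1+0.02)^(-25)) / 0.02
= 1022 * (1 - 0.609531) / 0.02
= 1022 * 19.523456
= 19952.9725


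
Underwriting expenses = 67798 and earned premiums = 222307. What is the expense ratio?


Expense ratio = expenses / premiums
= 67798 / 222307
= 0.305


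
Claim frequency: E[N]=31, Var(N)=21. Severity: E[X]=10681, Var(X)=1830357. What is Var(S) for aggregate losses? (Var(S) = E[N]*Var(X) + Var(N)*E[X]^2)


Var(S) = E[N]*Var(X) + Var(N)*E[X]^2
= 31*1830357 + 21*10681^2
= 56741067 + 2395758981
= 2.4525e+09


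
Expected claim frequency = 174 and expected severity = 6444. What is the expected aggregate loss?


E[S] = E[N] * E[X]
= 174 * 6444
= 1.1213e+06


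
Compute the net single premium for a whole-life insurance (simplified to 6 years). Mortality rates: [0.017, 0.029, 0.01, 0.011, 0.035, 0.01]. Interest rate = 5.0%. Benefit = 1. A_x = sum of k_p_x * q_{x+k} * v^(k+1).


v = 0.952381
Year 0: k_p_x=1.0, q=0.017, term=0.01619
Year 1: k_p_x=0.983, q=0.029, term=0.025857
Year 2: k_p_x=0.954493, q=0.01, term=0.008245
Year 3: k_p_x=0.944948, q=0.011, term=0.008552
Year 4: k_p_x=0.934554, q=0.035, term=0.025629
Year 5: k_p_x=0.901844, q=0.01, term=0.00673
A_x = 0.0912


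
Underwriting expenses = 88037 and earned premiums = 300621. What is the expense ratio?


Expense ratio = expenses / premiums
= 88037 / 300621
= 0.2929


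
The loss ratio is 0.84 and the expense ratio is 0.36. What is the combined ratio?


Combined ratio = loss ratio + expense ratio
= 0.84 + 0.36
= 1.2


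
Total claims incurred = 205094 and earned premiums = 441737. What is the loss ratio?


Loss ratio = claims / premiums
= 205094 / 441737
= 0.4643


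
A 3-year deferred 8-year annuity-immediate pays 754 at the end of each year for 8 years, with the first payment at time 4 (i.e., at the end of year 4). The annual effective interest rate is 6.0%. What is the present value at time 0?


PV at time 3 of the 8-year annuity-immediate:
a_n = 754 * (1-(1+0.06)^(-8))/0.06 = 4682.1845
Discount back 3 years to time 0:
PV = 4682.1845 * (1+0.06)^(-3)
= 4682.1845 * 0.839619
= 3931.2524


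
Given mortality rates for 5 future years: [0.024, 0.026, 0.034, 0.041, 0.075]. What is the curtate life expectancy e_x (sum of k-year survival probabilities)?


e_x = sum_{k=1}^{n} k_p_x
k_p_x values:
  1_p_x = 0.976
  2_p_x = 0.950624
  3_p_x = 0.918303
  4_p_x = 0.880652
  5_p_x = 0.814603
e_x = 4.5402


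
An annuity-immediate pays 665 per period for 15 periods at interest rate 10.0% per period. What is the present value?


PV = PMT * (1 - (1+i)^(-n)) / i
= 665 * (1 - (1+0.1)^(-15)) / 0.1
= 665 * (1 - 0.239392) / 0.1
= 665 * 7.60608
= 5058.0429


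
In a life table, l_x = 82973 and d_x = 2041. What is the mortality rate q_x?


q_x = d_x / l_x
= 2041 / 82973
= 0.0246


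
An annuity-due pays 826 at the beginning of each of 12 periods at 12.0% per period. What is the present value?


PV_due = PMT * (1-(1+i)^(-n))/i * (1+i)
PV_immediate = 5116.5531
PV_due = 5116.5531 * 1.12
= 5730.5395


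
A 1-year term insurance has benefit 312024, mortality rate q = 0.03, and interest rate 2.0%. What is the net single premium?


NSP = benefit * q * v
v = 1/(1+i) = 0.980392
NSP = 312024 * 0.03 * 0.980392
= 9177.1765


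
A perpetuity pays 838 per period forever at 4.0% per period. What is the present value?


PV = PMT / i
= 838 / 0.04
= 20950.0


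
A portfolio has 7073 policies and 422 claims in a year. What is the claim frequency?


frequency = claims / policies
= 422 / 7073
= 0.0597


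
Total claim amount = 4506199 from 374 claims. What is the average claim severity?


severity = total / number
= 4506199 / 374
= 12048.6604


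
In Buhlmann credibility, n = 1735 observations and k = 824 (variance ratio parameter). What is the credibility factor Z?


Z = n / (n + k)
= 1735 / (1735 + 824)
= 1735 / 2559
= 0.678


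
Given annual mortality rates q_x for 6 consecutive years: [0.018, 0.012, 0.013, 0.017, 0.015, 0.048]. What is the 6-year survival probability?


p_k = 1 - q_k for each year
Survival = product of (1 - q_k)
= 0.982 * 0.988 * 0.987 * 0.983 * 0.985 * 0.952
= 0.8827


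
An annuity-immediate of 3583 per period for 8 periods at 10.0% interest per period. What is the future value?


FV = PMT * ((1+i)^n - 1) / i
= 3583 * ((1.1)^8 - 1) / 0.1
= 3583 * (2.143589 - 1) / 0.1
= 40974.7871


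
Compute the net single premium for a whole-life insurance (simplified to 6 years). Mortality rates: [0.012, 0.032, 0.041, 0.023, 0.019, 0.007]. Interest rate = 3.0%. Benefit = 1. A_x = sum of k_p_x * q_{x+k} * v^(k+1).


v = 0.970874
Year 0: k_p_x=1.0, q=0.012, term=0.01165
Year 1: k_p_x=0.988, q=0.032, term=0.029801
Year 2: k_p_x=0.956384, q=0.041, term=0.035884
Year 3: k_p_x=0.917172, q=0.023, term=0.018743
Year 4: k_p_x=0.896077, q=0.019, term=0.014686
Year 5: k_p_x=0.879052, q=0.007, term=0.005153
A_x = 0.1159


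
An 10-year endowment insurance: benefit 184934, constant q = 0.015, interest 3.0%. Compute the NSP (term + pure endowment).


Term component = 22209.3288
Pure endowment = 10_p_x * v^10 * benefit = 0.85973 * 0.744094 * 184934 = 118306.0137
NSP = 140515.3425


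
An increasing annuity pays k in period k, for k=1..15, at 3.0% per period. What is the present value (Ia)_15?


(Ia)_n = sum_{k=1}^{n} k * v^k, v = 1/(1+i)
v = 0.970874
Sum computed term by term:
(Ia)_15 = 88.9381


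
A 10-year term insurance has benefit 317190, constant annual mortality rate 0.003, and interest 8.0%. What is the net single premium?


NSP = benefit * sum_{k=0}^{n-1} k_p_x * q * v^(k+1)
With constant q=0.003, v=0.925926
Sum = 0.019898
NSP = 317190 * 0.019898
= 6311.5026


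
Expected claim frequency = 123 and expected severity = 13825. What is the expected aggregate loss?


E[S] = E[N] * E[X]
= 123 * 13825
= 1.7005e+06


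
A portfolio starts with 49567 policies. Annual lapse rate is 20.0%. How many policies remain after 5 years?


remaining = initial * (1 - lapse)^years
= 49567 * (1 - 0.2)^5
= 49567 * 0.32768
= 16242.1146


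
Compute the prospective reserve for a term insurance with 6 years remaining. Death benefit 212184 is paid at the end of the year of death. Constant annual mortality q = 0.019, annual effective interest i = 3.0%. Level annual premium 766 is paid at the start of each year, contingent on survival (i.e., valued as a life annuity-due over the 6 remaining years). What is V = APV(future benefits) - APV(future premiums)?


v = 1/(1+i) = 0.970874
APV(future benefits) per unit = sum_{k=0}^{5} k_p_x * q * v^(k+1) = 0.098322
APV(future benefits) = 212184 * 0.098322 = 20862.3527
Life annuity-due factor ä_{x:6} = sum_{k=0}^{5} k_p_x * v^k = 5.330087
APV(future premiums) = 766 * 5.330087 = 4082.8464
V = 20862.3527 - 4082.8464
= 16779.5063


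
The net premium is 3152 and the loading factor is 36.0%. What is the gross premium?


Gross = net * (1 + loading)
= 3152 * (1 + 0.36)
= 3152 * 1.36
= 4286.72


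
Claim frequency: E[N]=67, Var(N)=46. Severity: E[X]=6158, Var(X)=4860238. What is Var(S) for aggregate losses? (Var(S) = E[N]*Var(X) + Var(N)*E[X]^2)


Var(S) = E[N]*Var(X) + Var(N)*E[X]^2
= 67*4860238 + 46*6158^2
= 325635946 + 1744364344
= 2.0700e+09


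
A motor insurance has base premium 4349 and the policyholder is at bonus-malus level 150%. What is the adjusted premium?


adjusted = base * BM_level / 100
= 4349 * 150 / 100
= 4349 * 1.5
= 6523.5


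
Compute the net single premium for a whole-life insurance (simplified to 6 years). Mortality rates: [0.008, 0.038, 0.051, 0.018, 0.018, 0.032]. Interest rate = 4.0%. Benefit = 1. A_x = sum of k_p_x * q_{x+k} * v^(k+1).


v = 0.961538
Year 0: k_p_x=1.0, q=0.008, term=0.007692
Year 1: k_p_x=0.992, q=0.038, term=0.034852
Year 2: k_p_x=0.954304, q=0.051, term=0.043267
Year 3: k_p_x=0.905634, q=0.018, term=0.013935
Year 4: k_p_x=0.889333, q=0.018, term=0.013157
Year 5: k_p_x=0.873325, q=0.032, term=0.022086
A_x = 0.135


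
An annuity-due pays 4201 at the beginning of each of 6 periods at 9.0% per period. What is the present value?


PV_due = PMT * (1-(1+i)^(-n))/i * (1+i)
PV_immediate = 18845.344
PV_due = 18845.344 * 1.09
= 20541.425


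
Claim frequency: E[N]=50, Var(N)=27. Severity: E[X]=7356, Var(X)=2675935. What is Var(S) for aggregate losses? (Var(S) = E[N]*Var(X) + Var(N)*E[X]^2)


Var(S) = E[N]*Var(X) + Var(N)*E[X]^2
= 50*2675935 + 27*7356^2
= 133796750 + 1460989872
= 1.5948e+09


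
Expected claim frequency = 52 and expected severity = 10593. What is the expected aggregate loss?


E[S] = E[N] * E[X]
= 52 * 10593
= 550836


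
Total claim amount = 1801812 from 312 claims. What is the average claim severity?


severity = total / number
= 1801812 / 312
= 5775.0385


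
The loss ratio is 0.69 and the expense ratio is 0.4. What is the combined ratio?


Combined ratio = loss ratio + expense ratio
= 0.69 + 0.4
= 1.09


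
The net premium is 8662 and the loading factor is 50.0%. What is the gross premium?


Gross = net * (1 + loading)
= 8662 * (1 + 0.5)
= 8662 * 1.5
= 12993.0


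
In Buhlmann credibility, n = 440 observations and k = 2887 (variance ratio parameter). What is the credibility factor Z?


Z = n / (n + k)
= 440 / (440 + 2887)
= 440 / 3327
= 0.1323


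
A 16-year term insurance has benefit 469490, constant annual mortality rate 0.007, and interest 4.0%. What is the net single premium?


NSP = benefit * sum_{k=0}^{n-1} k_p_x * q * v^(k+1)
With constant q=0.007, v=0.961538
Sum = 0.077871
NSP = 469490 * 0.077871
= 36559.8149


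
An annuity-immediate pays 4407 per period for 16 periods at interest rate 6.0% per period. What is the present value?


PV = PMT * (1 - (1+i)^(-n)) / i
= 4407 * (1 - (1+0.06)^(-16)) / 0.06
= 4407 * (1 - 0.393646) / 0.06
= 4407 * 10.105895
= 44536.6805


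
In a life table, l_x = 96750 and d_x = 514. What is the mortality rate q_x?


q_x = d_x / l_x
= 514 / 96750
= 0.0053


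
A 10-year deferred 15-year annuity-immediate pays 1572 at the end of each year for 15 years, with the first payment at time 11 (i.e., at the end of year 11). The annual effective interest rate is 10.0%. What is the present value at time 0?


PV at time 10 of the 15-year annuity-immediate:
a_n = 1572 * (1-(1+0.1)^(-15))/0.1 = 11956.757
Discount back 10 years to time 0:
PV = 11956.757 * (1+0.1)^(-10)
= 11956.757 * 0.385543
= 4609.8474


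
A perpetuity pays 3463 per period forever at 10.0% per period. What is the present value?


PV = PMT / i
= 3463 / 0.1
= 34630.0


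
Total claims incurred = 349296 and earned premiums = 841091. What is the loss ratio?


Loss ratio = claims / premiums
= 349296 / 841091
= 0.4153


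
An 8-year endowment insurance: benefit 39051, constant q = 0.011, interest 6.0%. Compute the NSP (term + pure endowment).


Term component = 2575.6742
Pure endowment = 8_p_x * v^8 * benefit = 0.915314 * 0.627412 * 39051 = 22426.1938
NSP = 25001.868


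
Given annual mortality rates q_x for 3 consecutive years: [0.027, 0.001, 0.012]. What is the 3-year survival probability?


p_k = 1 - q_k for each year
Survival = product of (1 - q_k)
= 0.973 * 0.999 * 0.988
= 0.9604


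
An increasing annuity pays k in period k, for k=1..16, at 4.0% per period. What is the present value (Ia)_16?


(Ia)_n = sum_{k=1}^{n} k * v^k, v = 1/(1+i)
v = 0.961538
Sum computed term by term:
(Ia)_16 = 89.3964


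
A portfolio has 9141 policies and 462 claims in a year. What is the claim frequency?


frequency = claims / policies
= 462 / 9141
= 0.0505


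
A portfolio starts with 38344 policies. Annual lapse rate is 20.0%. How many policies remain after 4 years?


remaining = initial * (1 - lapse)^years
= 38344 * (1 - 0.2)^4
= 38344 * 0.4096
= 15705.7024


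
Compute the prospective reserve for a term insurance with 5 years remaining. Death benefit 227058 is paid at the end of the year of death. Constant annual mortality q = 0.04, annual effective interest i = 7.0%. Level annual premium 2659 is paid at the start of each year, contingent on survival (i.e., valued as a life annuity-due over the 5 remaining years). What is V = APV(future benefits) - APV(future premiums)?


v = 1/(1+i) = 0.934579
APV(future benefits) per unit = sum_{k=0}^{4} k_p_x * q * v^(k+1) = 0.152237
APV(future benefits) = 227058 * 0.152237 = 34566.5285
Life annuity-due factor ä_{x:5} = sum_{k=0}^{4} k_p_x * v^k = 4.072328
APV(future premiums) = 2659 * 4.072328 = 10828.32
V = 34566.5285 - 10828.32
= 23738.2085


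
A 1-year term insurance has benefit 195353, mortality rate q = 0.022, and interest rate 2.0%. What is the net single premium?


NSP = benefit * q * v
v = 1/(1+i) = 0.980392
NSP = 195353 * 0.022 * 0.980392
= 4213.4961


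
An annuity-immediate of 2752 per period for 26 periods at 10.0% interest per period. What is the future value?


FV = PMT * ((1+i)^n - 1) / i
= 2752 * ((1.1)^26 - 1) / 0.1
= 2752 * (11.918177 - 1) / 0.1
= 300468.2183


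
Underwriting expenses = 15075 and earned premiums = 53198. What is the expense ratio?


Expense ratio = expenses / premiums
= 15075 / 53198
= 0.2834


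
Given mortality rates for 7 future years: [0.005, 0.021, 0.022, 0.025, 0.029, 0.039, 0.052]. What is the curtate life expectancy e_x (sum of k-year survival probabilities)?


e_x = sum_{k=1}^{n} k_p_x
k_p_x values:
  1_p_x = 0.995
  2_p_x = 0.974105
  3_p_x = 0.952675
  4_p_x = 0.928858
  5_p_x = 0.901921
  6_p_x = 0.866746
  7_p_x = 0.821675
e_x = 6.441


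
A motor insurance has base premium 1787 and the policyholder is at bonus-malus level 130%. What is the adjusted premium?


adjusted = base * BM_level / 100
= 1787 * 130 / 100
= 1787 * 1.3
= 2323.1


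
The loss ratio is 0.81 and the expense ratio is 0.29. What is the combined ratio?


Combined ratio = loss ratio + expense ratio
= 0.81 + 0.29
= 1.1


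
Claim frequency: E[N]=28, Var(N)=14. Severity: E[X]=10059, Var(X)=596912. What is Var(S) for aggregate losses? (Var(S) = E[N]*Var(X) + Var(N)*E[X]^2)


Var(S) = E[N]*Var(X) + Var(N)*E[X]^2
= 28*596912 + 14*10059^2
= 16713536 + 1416568734
= 1.4333e+09


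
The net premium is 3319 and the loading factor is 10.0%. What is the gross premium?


Gross = net * (1 + loading)
= 3319 * (1 + 0.1)
= 3319 * 1.1
= 3650.9


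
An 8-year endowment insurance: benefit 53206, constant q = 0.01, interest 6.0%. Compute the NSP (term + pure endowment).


Term component = 3200.406
Pure endowment = 8_p_x * v^8 * benefit = 0.922745 * 0.627412 * 53206 = 30803.1581
NSP = 34003.5641


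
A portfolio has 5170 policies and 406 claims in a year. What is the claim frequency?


frequency = claims / policies
= 406 / 5170
= 0.0785


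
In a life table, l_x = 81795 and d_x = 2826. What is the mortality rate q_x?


q_x = d_x / l_x
= 2826 / 81795
= 0.0345


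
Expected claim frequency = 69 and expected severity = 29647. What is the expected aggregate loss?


E[S] = E[N] * E[X]
= 69 * 29647
= 2.0456e+06


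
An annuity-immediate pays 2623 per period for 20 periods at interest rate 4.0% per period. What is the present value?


PV = PMT * (1 - (1+i)^(-n)) / i
= 2623 * (1 - (1+0.04)^(-20)) / 0.04
= 2623 * (1 - 0.456387) / 0.04
= 2623 * 13.590326
= 35647.426


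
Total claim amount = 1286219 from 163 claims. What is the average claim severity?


severity = total / number
= 1286219 / 163
= 7890.9141


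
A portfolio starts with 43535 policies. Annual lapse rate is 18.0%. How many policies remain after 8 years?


remaining = initial * (1 - lapse)^years
= 43535 * (1 - 0.18)^8
= 43535 * 0.204414
= 8899.1672


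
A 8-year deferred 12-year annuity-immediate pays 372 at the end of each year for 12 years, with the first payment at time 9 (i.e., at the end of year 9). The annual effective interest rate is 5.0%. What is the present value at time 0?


PV at time 8 of the 12-year annuity-immediate:
a_n = 372 * (1-(1+0.05)^(-12))/0.05 = 3297.1296
Discount back 8 years to time 0:
PV = 3297.1296 * (1+0.05)^(-8)
= 3297.1296 * 0.676839
= 2231.6271


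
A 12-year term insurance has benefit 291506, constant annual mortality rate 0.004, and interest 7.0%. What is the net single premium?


NSP = benefit * sum_{k=0}^{n-1} k_p_x * q * v^(k+1)
With constant q=0.004, v=0.934579
Sum = 0.03118
NSP = 291506 * 0.03118
= 9089.2821


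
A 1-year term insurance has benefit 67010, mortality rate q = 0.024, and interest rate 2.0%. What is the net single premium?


NSP = benefit * q * v
v = 1/(1+i) = 0.980392
NSP = 67010 * 0.024 * 0.980392
= 1576.7059


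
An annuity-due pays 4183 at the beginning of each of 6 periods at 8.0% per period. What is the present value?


PV_due = PMT * (1-(1+i)^(-n))/i * (1+i)
PV_immediate = 19337.5056
PV_due = 19337.5056 * 1.08
= 20884.5061


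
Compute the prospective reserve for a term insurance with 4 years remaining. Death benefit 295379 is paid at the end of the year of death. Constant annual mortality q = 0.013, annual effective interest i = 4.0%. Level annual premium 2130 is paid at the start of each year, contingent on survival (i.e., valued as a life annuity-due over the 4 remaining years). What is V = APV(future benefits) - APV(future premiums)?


v = 1/(1+i) = 0.961538
APV(future benefits) per unit = sum_{k=0}^{3} k_p_x * q * v^(k+1) = 0.046306
APV(future benefits) = 295379 * 0.046306 = 13677.8448
Life annuity-due factor ä_{x:4} = sum_{k=0}^{3} k_p_x * v^k = 3.704487
APV(future premiums) = 2130 * 3.704487 = 7890.5567
V = 13677.8448 - 7890.5567
= 5787.2881


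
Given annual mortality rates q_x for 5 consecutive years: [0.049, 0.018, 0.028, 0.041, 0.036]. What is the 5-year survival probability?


p_k = 1 - q_k for each year
Survival = product of (1 - q_k)
= 0.951 * 0.982 * 0.972 * 0.959 * 0.964
= 0.8392


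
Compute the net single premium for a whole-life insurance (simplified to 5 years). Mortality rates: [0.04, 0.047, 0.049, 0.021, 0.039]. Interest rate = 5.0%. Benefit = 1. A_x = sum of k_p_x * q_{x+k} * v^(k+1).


v = 0.952381
Year 0: k_p_x=1.0, q=0.04, term=0.038095
Year 1: k_p_x=0.96, q=0.047, term=0.040925
Year 2: k_p_x=0.91488, q=0.049, term=0.038725
Year 3: k_p_x=0.870051, q=0.021, term=0.015032
Year 4: k_p_x=0.85178, q=0.039, term=0.026028
A_x = 0.1588


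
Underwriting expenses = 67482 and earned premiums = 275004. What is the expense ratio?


Expense ratio = expenses / premiums
= 67482 / 275004
= 0.2454


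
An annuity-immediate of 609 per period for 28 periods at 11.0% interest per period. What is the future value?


FV = PMT * ((1+i)^n - 1) / i
= 609 * ((1.11)^28 - 1) / 0.11
= 609 * (18.579901 - 1) / 0.11
= 97328.7271


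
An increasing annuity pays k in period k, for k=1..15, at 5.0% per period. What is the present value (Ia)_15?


(Ia)_n = sum_{k=1}^{n} k * v^k, v = 1/(1+i)
v = 0.952381
Sum computed term by term:
(Ia)_15 = 73.6677


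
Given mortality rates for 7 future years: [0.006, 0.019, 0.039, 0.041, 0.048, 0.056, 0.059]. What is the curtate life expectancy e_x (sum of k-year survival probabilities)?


e_x = sum_{k=1}^{n} k_p_x
k_p_x values:
  1_p_x = 0.994
  2_p_x = 0.975114
  3_p_x = 0.937085
  4_p_x = 0.898664
  5_p_x = 0.855528
  6_p_x = 0.807619
  7_p_x = 0.759969
e_x = 6.228


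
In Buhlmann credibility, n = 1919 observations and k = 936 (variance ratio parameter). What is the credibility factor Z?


Z = n / (n + k)
= 1919 / (1919 + 936)
= 1919 / 2855
= 0.6722


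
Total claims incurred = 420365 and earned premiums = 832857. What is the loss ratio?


Loss ratio = claims / premiums
= 420365 / 832857
= 0.5047


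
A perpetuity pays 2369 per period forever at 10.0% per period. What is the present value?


PV = PMT / i
= 2369 / 0.1
= 23690.0


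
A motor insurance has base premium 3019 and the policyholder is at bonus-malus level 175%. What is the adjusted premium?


adjusted = base * BM_level / 100
= 3019 * 175 / 100
= 3019 * 1.75
= 5283.25


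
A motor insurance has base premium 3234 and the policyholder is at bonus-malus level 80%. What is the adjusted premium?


adjusted = base * BM_level / 100
= 3234 * 80 / 100
= 3234 * 0.8
= 2587.2


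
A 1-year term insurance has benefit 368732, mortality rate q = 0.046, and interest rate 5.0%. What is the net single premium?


NSP = benefit * q * v
v = 1/(1+i) = 0.952381
NSP = 368732 * 0.046 * 0.952381
= 16153.9733


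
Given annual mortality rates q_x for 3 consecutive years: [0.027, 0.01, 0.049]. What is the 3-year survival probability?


p_k = 1 - q_k for each year
Survival = product of (1 - q_k)
= 0.973 * 0.99 * 0.951
= 0.9161


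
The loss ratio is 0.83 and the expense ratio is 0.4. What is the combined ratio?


Combined ratio = loss ratio + expense ratio
= 0.83 + 0.4
= 1.23


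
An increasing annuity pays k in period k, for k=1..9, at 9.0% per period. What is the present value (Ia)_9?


(Ia)_n = sum_{k=1}^{n} k * v^k, v = 1/(1+i)
v = 0.917431
Sum computed term by term:
(Ia)_9 = 26.5663


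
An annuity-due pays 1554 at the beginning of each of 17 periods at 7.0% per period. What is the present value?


PV_due = PMT * (1-(1+i)^(-n))/i * (1+i)
PV_immediate = 15172.0485
PV_due = 15172.0485 * 1.07
= 16234.0919


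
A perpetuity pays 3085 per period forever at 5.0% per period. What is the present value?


PV = PMT / i
= 3085 / 0.05
= 61700.0


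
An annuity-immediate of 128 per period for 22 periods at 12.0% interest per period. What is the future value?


FV = PMT * ((1+i)^n - 1) / i
= 128 * ((1.12)^22 - 1) / 0.12
= 128 * (12.10031 - 1) / 0.12
= 11840.3307


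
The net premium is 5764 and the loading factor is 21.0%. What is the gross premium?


Gross = net * (1 + loading)
= 5764 * (1 + 0.21)
= 5764 * 1.21
= 6974.44


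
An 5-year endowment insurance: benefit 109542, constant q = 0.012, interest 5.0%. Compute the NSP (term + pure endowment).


Term component = 5562.6965
Pure endowment = 5_p_x * v^5 * benefit = 0.941423 * 0.783526 * 109542 = 80801.4015
NSP = 86364.098


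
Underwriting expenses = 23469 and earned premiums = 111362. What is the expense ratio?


Expense ratio = expenses / premiums
= 23469 / 111362
= 0.2107


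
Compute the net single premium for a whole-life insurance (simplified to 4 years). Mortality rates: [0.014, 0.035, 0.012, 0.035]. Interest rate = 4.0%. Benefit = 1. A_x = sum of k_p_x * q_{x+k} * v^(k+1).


v = 0.961538
Year 0: k_p_x=1.0, q=0.014, term=0.013462
Year 1: k_p_x=0.986, q=0.035, term=0.031906
Year 2: k_p_x=0.95149, q=0.012, term=0.01015
Year 3: k_p_x=0.940072, q=0.035, term=0.028125
A_x = 0.0836


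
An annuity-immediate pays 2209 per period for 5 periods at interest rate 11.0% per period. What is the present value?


PV = PMT * (1 - (1+i)^(-n)) / i
= 2209 * (1 - (1+0.11)^(-5)) / 0.11
= 2209 * (1 - 0.593451) / 0.11
= 2209 * 3.695897
= 8164.2365


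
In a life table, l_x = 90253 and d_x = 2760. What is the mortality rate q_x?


q_x = d_x / l_x
= 2760 / 90253
= 0.0306


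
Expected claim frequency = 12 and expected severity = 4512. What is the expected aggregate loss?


E[S] = E[N] * E[X]
= 12 * 4512
= 54144


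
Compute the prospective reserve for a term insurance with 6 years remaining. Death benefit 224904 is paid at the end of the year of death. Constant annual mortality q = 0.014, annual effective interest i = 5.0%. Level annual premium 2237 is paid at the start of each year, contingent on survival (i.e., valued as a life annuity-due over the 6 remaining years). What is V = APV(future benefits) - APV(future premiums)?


v = 1/(1+i) = 0.952381
APV(future benefits) per unit = sum_{k=0}^{5} k_p_x * q * v^(k+1) = 0.068756
APV(future benefits) = 224904 * 0.068756 = 15463.5095
Life annuity-due factor ä_{x:6} = sum_{k=0}^{5} k_p_x * v^k = 5.156703
APV(future premiums) = 2237 * 5.156703 = 11535.5454
V = 15463.5095 - 11535.5454
= 3927.9641


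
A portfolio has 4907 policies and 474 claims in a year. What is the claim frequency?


frequency = claims / policies
= 474 / 4907
= 0.0966


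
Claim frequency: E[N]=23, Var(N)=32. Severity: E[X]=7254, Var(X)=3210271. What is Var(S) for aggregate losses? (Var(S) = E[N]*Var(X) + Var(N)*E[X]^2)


Var(S) = E[N]*Var(X) + Var(N)*E[X]^2
= 23*3210271 + 32*7254^2
= 73836233 + 1683856512
= 1.7577e+09


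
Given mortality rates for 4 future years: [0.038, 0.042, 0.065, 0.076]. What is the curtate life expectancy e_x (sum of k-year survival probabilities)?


e_x = sum_{k=1}^{n} k_p_x
k_p_x values:
  1_p_x = 0.962
  2_p_x = 0.921596
  3_p_x = 0.861692
  4_p_x = 0.796204
e_x = 3.5415


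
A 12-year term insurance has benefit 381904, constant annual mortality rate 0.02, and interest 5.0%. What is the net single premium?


NSP = benefit * sum_{k=0}^{n-1} k_p_x * q * v^(k+1)
With constant q=0.02, v=0.952381
Sum = 0.160869
NSP = 381904 * 0.160869
= 61436.3908


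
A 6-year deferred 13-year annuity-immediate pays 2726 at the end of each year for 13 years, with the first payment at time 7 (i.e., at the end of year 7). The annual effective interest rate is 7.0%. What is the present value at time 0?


PV at time 6 of the 13-year annuity-immediate:
a_n = 2726 * (1-(1+0.07)^(-13))/0.07 = 22782.9559
Discount back 6 years to time 0:
PV = 22782.9559 * (1+0.07)^(-6)
= 22782.9559 * 0.666342
= 15181.2455


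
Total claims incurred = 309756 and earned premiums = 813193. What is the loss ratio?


Loss ratio = claims / premiums
= 309756 / 813193
= 0.3809


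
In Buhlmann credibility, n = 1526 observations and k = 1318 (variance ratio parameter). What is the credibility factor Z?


Z = n / (n + k)
= 1526 / (1526 + 1318)
= 1526 / 2844
= 0.5366


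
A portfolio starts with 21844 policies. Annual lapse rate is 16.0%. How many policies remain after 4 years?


remaining = initial * (1 - lapse)^years
= 21844 * (1 - 0.16)^4
= 21844 * 0.497871
= 10875.502


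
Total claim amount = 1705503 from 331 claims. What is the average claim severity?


severity = total / number
= 1705503 / 331
= 5152.577


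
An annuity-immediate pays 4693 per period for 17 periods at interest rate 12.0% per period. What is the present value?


PV = PMT * (1 - (1+i)^(-n)) / i
= 4693 * (1 - (1+0.12)^(-17)) / 0.12
= 4693 * (1 - 0.145644) / 0.12
= 4693 * 7.11963
= 33412.4259


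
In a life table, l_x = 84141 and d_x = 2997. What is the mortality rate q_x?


q_x = d_x / l_x
= 2997 / 84141
= 0.0356


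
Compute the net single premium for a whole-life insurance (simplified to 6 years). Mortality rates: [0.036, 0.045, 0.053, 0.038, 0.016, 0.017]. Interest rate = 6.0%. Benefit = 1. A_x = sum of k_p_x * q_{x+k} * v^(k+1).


v = 0.943396
Year 0: k_p_x=1.0, q=0.036, term=0.033962
Year 1: k_p_x=0.964, q=0.045, term=0.038608
Year 2: k_p_x=0.92062, q=0.053, term=0.040967
Year 3: k_p_x=0.871827, q=0.038, term=0.026242
Year 4: k_p_x=0.838698, q=0.016, term=0.010028
Year 5: k_p_x=0.825279, q=0.017, term=0.00989
A_x = 0.1597


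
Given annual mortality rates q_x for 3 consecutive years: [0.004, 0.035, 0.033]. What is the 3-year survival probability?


p_k = 1 - q_k for each year
Survival = product of (1 - q_k)
= 0.996 * 0.965 * 0.967
= 0.9294


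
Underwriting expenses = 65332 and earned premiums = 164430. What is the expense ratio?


Expense ratio = expenses / premiums
= 65332 / 164430
= 0.3973


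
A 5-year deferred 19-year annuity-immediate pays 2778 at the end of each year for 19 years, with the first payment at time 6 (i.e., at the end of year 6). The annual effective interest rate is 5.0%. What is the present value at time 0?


PV at time 5 of the 19-year annuity-immediate:
a_n = 2778 * (1-(1+0.05)^(-19))/0.05 = 33573.0213
Discount back 5 years to time 0:
PV = 33573.0213 * (1+0.05)^(-5)
= 33573.0213 * 0.783526
= 26305.3407


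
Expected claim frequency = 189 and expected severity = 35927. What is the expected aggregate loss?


E[S] = E[N] * E[X]
= 189 * 35927
= 6.7902e+06


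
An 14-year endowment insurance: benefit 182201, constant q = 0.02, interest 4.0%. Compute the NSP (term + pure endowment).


Term component = 34301.8015
Pure endowment = 14_p_x * v^14 * benefit = 0.753642 * 0.577475 * 182201 = 79295.5956
NSP = 113597.3971


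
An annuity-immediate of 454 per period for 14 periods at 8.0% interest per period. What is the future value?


FV = PMT * ((1+i)^n - 1) / i
= 454 * ((1.08)^14 - 1) / 0.08
= 454 * (2.937194 - 1) / 0.08
= 10993.5738
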